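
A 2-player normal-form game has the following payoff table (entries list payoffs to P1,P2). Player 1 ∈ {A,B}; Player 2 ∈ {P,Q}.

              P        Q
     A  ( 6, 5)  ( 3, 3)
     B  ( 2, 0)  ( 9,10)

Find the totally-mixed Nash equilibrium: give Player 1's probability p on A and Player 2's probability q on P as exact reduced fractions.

(p,q) = (5/6, 3/5)

P1 indiff ⇒ q·6+(1-q)·3 = q·2+(1-q)·9 ⇒ q(4) = (1-q)(6) ⇒ q = 3/5
P2 indiff ⇒ p·5+(1-p)·0 = p·3+(1-p)·10 ⇒ p(2) = (1-p)(10) ⇒ p = 5/6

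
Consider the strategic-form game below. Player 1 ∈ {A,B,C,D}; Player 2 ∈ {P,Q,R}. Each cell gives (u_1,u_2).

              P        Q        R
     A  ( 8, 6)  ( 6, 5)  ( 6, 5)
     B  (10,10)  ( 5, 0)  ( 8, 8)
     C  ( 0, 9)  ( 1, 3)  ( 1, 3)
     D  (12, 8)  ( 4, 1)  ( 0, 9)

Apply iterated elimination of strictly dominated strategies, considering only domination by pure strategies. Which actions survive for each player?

Survivors P1:{B,D} P2:{P,R}

P1 drop C (A beats it: P:8>0 Q:6>1 R:6>1)
P2 drop Q (P beats it: A:6>5 B:10>0 D:8>1)
P1 drop A (B beats it: P:10>8 R:8>6)
P1→{B,D} P2→{P,R}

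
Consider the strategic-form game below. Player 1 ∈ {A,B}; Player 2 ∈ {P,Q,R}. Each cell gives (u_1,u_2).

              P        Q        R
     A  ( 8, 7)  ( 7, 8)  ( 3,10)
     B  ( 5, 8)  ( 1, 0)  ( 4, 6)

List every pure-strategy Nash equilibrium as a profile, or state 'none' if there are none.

Equilibria: none

(A,P): not NE [P2→R gives 10>7]
(A,Q): not NE [P2→R gives 10>8]
(A,R): not NE [P1→B gives 4>3]
(B,P): not NE [P1→A gives 8>5]
(B,Q): not NE [P1→A gives 7>1; P2→P gives 8>0]
(B,R): not NE [P2→P gives 8>6]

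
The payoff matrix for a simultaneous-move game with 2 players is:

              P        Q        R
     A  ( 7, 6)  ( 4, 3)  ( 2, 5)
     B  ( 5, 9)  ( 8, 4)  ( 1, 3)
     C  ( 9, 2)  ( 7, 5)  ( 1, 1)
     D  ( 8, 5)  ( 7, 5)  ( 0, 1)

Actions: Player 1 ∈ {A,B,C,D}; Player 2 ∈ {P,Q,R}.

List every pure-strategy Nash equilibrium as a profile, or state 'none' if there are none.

(A,P): not NE [P1→C gives 9>7]
(A,Q): not NE [P1→B gives 8>4; P2→P gives 6>3]
(A,R): not NE [P2→P gives 6>5]
(B,P): not NE [P1→C gives 9>5]
(B,Q): not NE [P2→P gives 9>4]
(B,R): not NE [P1→A gives 2>1; P2→P gives 9>3]
(C,P): not NE [P2→Q gives 5>2]
(C,Q): not NE [P1→B gives 8>7]
(C,R): not NE [P1→A gives 2>1; P2→Q gives 5>1]
(D,P): not NE [P1→C gives 9>8]
(D,Q): not NE [P1→B gives 8>7]
(D,R): not NE [P1→A gives 2>0; P2→Q gives 5>1]

No pure NE.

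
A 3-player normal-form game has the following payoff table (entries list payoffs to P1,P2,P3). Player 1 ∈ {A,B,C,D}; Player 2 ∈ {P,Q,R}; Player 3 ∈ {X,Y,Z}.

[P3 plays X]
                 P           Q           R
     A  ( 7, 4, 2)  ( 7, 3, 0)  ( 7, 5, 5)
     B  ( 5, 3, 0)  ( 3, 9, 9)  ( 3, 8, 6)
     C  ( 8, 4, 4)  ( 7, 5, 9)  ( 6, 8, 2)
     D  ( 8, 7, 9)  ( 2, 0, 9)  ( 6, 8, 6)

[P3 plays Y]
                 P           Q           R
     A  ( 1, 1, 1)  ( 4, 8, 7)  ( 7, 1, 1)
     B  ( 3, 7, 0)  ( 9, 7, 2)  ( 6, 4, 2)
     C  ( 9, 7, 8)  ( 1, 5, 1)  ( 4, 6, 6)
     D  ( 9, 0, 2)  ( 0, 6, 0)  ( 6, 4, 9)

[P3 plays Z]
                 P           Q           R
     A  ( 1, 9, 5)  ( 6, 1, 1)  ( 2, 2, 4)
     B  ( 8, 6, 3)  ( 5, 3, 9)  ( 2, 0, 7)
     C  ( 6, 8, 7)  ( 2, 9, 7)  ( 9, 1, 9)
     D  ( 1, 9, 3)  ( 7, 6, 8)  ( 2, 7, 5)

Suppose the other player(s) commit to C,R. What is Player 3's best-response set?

u_3(X vs C,R) = 2
u_3(Y vs C,R) = 6
u_3(Z vs C,R) = 9
max payoff 9 at {Z}

P3 best: {Z}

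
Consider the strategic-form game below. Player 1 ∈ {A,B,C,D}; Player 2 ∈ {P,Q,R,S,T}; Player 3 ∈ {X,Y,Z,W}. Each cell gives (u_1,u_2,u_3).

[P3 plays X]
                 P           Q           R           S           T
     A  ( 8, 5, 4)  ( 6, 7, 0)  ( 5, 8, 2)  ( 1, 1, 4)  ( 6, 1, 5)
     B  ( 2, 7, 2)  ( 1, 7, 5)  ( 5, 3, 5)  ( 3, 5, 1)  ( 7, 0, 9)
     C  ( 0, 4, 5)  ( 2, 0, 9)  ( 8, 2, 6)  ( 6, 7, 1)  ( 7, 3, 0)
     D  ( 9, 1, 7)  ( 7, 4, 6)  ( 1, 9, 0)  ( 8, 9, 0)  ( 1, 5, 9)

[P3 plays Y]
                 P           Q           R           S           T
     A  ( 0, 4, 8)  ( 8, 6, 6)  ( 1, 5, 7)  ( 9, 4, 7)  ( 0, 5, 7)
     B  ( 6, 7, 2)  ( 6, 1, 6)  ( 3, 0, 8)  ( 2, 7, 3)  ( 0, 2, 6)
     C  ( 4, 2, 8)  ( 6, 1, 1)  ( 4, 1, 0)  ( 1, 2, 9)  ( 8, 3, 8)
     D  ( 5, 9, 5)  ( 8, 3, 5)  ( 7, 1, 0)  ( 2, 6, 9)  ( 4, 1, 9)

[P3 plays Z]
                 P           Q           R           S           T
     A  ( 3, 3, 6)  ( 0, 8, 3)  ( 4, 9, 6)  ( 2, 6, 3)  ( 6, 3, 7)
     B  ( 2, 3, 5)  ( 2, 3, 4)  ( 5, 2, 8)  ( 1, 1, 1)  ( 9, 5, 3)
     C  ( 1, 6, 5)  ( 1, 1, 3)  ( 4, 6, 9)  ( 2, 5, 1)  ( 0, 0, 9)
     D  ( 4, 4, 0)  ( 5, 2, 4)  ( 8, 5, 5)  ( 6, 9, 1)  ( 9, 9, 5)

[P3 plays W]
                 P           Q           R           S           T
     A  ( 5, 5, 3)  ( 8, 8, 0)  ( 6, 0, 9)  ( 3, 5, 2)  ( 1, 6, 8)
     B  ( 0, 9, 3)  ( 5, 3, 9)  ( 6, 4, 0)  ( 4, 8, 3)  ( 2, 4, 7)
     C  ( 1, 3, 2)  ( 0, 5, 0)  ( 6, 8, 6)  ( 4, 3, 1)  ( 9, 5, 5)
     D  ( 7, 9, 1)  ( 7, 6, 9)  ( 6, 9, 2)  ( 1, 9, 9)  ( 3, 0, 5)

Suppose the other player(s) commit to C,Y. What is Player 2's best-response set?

u_2(P vs C,Y) = 2
u_2(Q vs C,Y) = 1
u_2(R vs C,Y) = 1
u_2(S vs C,Y) = 2
u_2(T vs C,Y) = 3
max payoff 3 at {T}

P2 best: {T}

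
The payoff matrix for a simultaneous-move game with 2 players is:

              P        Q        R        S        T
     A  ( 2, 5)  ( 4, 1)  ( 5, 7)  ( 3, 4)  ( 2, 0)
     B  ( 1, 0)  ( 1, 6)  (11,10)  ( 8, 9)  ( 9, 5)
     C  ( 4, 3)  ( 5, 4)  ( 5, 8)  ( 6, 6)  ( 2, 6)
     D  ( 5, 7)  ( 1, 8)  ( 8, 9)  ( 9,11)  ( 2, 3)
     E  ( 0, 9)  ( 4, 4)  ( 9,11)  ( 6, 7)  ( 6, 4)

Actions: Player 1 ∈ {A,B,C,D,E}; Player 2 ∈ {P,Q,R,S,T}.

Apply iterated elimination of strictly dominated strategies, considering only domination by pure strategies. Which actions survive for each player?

P2 drop P (R beats it: A:7>5 B:10>0 C:8>3 D:9>7 E:11>9)
P2 drop Q (R beats it: A:7>1 B:10>6 C:8>4 D:9>8 E:11>4)
P1 drop A (B beats it: R:11>5 S:8>3 T:9>2)
P1 drop C (B beats it: R:11>5 S:8>6 T:9>2)
P1 drop E (B beats it: R:11>9 S:8>6 T:9>6)
P2 drop T (R beats it: B:10>5 D:9>3)
P1→{B,D} P2→{R,S}

Remaining: P1:{B,D} P2:{R,S}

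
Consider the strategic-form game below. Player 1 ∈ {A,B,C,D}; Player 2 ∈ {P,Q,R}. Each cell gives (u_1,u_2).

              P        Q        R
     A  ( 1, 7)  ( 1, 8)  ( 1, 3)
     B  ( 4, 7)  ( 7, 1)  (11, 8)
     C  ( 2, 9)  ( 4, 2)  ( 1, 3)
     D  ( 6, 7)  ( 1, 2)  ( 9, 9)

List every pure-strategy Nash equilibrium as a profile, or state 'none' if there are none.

(A,P): not NE [P1→D gives 6>1; P2→Q gives 8>7]
(A,Q): not NE [P1→B gives 7>1]
(A,R): not NE [P1→B gives 11>1; P2→Q gives 8>3]
(B,P): not NE [P1→D gives 6>4; P2→R gives 8>7]
(B,Q): not NE [P2→R gives 8>1]
(B,R): NE
(C,P): not NE [P1→D gives 6>2]
(C,Q): not NE [P1→B gives 7>4; P2→P gives 9>2]
(C,R): not NE [P1→B gives 11>1; P2→P gives 9>3]
(D,P): not NE [P2→R gives 9>7]
(D,Q): not NE [P1→B gives 7>1; P2→R gives 9>2]
(D,R): not NE [P1→B gives 11>9]

NE set: (B,R)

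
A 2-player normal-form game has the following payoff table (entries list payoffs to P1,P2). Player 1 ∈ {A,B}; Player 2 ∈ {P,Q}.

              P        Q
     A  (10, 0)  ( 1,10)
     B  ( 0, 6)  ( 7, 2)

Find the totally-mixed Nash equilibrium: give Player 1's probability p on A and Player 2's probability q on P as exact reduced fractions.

P1 indiff ⇒ q·10+(1-q)·1 = q·0+(1-q)·7 ⇒ q(10) = (1-q)(6) ⇒ q = 3/8
P2 indiff ⇒ p·0+(1-p)·6 = p·10+(1-p)·2 ⇒ p(-10) = (1-p)(-4) ⇒ p = 2/7

p=2/7, q=3/8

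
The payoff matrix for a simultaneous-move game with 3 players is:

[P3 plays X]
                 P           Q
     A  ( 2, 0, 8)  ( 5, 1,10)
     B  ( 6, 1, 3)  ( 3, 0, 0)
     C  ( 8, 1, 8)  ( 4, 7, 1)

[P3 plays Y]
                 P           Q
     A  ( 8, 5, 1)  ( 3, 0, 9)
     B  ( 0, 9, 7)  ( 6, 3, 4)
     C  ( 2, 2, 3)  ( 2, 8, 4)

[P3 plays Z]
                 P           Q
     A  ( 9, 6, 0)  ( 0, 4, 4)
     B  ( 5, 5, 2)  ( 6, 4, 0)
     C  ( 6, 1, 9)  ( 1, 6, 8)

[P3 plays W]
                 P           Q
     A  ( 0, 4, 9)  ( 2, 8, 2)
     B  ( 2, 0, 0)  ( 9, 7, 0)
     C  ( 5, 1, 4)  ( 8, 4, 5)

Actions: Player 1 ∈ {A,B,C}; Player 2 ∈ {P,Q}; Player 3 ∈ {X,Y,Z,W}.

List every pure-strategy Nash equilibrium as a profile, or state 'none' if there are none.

(A,P,X): not NE [P1→C gives 8>2; P2→Q gives 1>0; P3→W gives 9>8]
(A,P,Y): not NE [P3→W gives 9>1]
(A,P,Z): not NE [P3→W gives 9>0]
(A,P,W): not NE [P1→C gives 5>0; P2→Q gives 8>4]
(A,Q,X): NE
(A,Q,Y): not NE [P1→B gives 6>3; P2→P gives 5>0; P3→X gives 10>9]
(A,Q,Z): not NE [P1→B gives 6>0; P2→P gives 6>4; P3→X gives 10>4]
(A,Q,W): not NE [P1→B gives 9>2; P3→X gives 10>2]
(B,P,X): not NE [P1→C gives 8>6; P3→Y gives 7>3]
(B,P,Y): not NE [P1→A gives 8>0]
(B,P,Z): not NE [P1→A gives 9>5; P3→Y gives 7>2]
(B,P,W): not NE [P1→C gives 5>2; P2→Q gives 7>0; P3→Y gives 7>0]
(B,Q,X): not NE [P1→A gives 5>3; P2→P gives 1>0; P3→Y gives 4>0]
(B,Q,Y): not NE [P2→P gives 9>3]
(B,Q,Z): not NE [P2→P gives 5>4; P3→Y gives 4>0]
(B,Q,W): not NE [P3→Y gives 4>0]
(C,P,X): not NE [P2→Q gives 7>1; P3→Z gives 9>8]
(C,P,Y): not NE [P1→A gives 8>2; P2→Q gives 8>2; P3→Z gives 9>3]
(C,P,Z): not NE [P1→A gives 9>6; P2→Q gives 6>1]
(C,P,W): not NE [P2→Q gives 4>1; P3→Z gives 9>4]
(C,Q,X): not NE [P1→A gives 5>4; P3→Z gives 8>1]
(C,Q,Y): not NE [P1→B gives 6>2; P3→Z gives 8>4]
(C,Q,Z): not NE [P1→B gives 6>1]
(C,Q,W): not NE [P1→B gives 9>8; P3→Z gives 8>5]

Nash profiles: (A,Q,X)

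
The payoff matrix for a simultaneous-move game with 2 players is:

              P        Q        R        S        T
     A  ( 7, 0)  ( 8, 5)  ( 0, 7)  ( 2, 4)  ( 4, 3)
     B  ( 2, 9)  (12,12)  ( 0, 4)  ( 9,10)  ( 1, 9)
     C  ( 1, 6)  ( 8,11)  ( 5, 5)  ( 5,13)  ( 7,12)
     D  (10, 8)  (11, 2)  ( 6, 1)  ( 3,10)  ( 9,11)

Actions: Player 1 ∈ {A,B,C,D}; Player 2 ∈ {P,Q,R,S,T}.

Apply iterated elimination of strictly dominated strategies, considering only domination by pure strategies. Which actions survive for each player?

Survivors P1:{B,C,D} P2:{Q,S,T}

P1 drop A (D beats it: P:10>7 Q:11>8 R:6>0 S:3>2 T:9>4)
P2 drop P (S beats it: B:10>9 C:13>6 D:10>8)
P2 drop R (Q beats it: B:12>4 C:11>5 D:2>1)
P1→{B,C,D} P2→{Q,S,T}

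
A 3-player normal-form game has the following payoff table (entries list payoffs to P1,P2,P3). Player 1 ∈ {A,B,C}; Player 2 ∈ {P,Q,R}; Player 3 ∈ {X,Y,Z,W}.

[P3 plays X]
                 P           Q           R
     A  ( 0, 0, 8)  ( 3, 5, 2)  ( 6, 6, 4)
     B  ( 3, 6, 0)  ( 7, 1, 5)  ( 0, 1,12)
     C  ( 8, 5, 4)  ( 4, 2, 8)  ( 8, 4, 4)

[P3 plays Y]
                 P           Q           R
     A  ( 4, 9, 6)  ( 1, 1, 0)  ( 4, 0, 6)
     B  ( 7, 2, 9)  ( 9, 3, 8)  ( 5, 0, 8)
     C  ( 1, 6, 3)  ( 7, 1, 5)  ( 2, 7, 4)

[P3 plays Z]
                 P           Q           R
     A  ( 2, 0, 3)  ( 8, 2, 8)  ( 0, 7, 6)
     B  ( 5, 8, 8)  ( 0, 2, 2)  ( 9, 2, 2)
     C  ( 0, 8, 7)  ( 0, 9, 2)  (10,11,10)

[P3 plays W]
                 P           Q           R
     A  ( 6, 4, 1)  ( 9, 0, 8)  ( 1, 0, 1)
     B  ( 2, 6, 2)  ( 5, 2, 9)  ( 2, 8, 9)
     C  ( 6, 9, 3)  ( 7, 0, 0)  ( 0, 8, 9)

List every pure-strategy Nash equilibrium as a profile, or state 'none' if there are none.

NE set: (C,R,Z)

(A,P,X): not NE [P1→C gives 8>0; P2→R gives 6>0]
(A,P,Y): not NE [P1→B gives 7>4; P3→X gives 8>6]
(A,P,Z): not NE [P1→B gives 5>2; P2→R gives 7>0; P3→X gives 8>3]
(A,P,W): not NE [P3→X gives 8>1]
(A,Q,X): not NE [P1→B gives 7>3; P2→R gives 6>5; P3→W gives 8>2]
(A,Q,Y): not NE [P1→B gives 9>1; P2→P gives 9>1; P3→W gives 8>0]
(A,Q,Z): not NE [P2→R gives 7>2]
(A,Q,W): not NE [P2→P gives 4>0]
(A,R,X): not NE [P1→C gives 8>6; P3→Z gives 6>4]
(A,R,Y): not NE [P1→B gives 5>4; P2→P gives 9>0]
(A,R,Z): not NE [P1→C gives 10>0]
(A,R,W): not NE [P1→B gives 2>1; P2→P gives 4>0; P3→Z gives 6>1]
(B,P,X): not NE [P1→C gives 8>3; P3→Y gives 9>0]
(B,P,Y): not NE [P2→Q gives 3>2]
(B,P,Z): not NE [P3→Y gives 9>8]
(B,P,W): not NE [P1→C gives 6>2; P2→R gives 8>6; P3→Y gives 9>2]
(B,Q,X): not NE [P2→P gives 6>1; P3→W gives 9>5]
(B,Q,Y): not NE [P3→W gives 9>8]
(B,Q,Z): not NE [P1→A gives 8>0; P2→P gives 8>2; P3→W gives 9>2]
(B,Q,W): not NE [P1→A gives 9>5; P2→R gives 8>2]
(B,R,X): not NE [P1→C gives 8>0; P2→P gives 6>1]
(B,R,Y): not NE [P2→Q gives 3>0; P3→X gives 12>8]
(B,R,Z): not NE [P1→C gives 10>9; P2→P gives 8>2; P3→X gives 12>2]
(B,R,W): not NE [P3→X gives 12>9]
(C,P,X): not NE [P3→Z gives 7>4]
(C,P,Y): not NE [P1→B gives 7>1; P2→R gives 7>6; P3→Z gives 7>3]
(C,P,Z): not NE [P1→B gives 5>0; P2→R gives 11>8]
(C,P,W): not NE [P3→Z gives 7>3]
(C,Q,X): not NE [P1→B gives 7>4; P2→P gives 5>2]
(C,Q,Y): not NE [P1→B gives 9>7; P2→R gives 7>1; P3→X gives 8>5]
(C,Q,Z): not NE [P1→A gives 8>0; P2→R gives 11>9; P3→X gives 8>2]
(C,Q,W): not NE [P1→A gives 9>7; P2→P gives 9>0; P3→X gives 8>0]
(C,R,X): not NE [P2→P gives 5>4; P3→Z gives 10>4]
(C,R,Y): not NE [P1→B gives 5>2; P3→Z gives 10>4]
(C,R,Z): NE
(C,R,W): not NE [P1→B gives 2>0; P2→P gives 9>8; P3→Z gives 10>9]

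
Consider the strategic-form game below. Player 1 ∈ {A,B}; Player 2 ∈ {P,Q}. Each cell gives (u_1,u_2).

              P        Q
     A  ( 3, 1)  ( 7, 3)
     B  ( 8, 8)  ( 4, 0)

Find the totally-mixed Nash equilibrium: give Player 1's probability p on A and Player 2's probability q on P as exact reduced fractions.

P1 indiff ⇒ q·3+(1-q)·7 = q·8+(1-q)·4 ⇒ q(-5) = (1-q)(-3) ⇒ q = 3/8
P2 indiff ⇒ p·1+(1-p)·8 = p·3+(1-p)·0 ⇒ p(-2) = (1-p)(-8) ⇒ p = 4/5

p=4/5, q=3/8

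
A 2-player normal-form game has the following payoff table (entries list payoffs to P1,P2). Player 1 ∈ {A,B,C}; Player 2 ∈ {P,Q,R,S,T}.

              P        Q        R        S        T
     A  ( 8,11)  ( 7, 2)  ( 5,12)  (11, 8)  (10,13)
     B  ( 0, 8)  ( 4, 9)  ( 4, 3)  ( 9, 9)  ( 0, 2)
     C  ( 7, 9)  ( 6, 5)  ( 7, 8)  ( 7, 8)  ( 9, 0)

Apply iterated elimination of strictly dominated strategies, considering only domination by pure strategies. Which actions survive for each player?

IESDS → P1:{A,C} P2:{P,R,T}

P1 drop B (A beats it: P:8>0 Q:7>4 R:5>4 S:11>9 T:10>0)
P2 drop Q (P beats it: A:11>2 C:9>5)
P2 drop S (P beats it: A:11>8 C:9>8)
P1→{A,C} P2→{P,R,T}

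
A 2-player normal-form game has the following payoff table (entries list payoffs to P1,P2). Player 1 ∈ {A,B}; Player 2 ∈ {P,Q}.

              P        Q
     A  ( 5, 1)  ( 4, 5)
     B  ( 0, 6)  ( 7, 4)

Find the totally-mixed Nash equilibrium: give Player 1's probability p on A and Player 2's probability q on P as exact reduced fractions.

P1 indiff ⇒ q·5+(1-q)·4 = q·0+(1-q)·7 ⇒ q(5) = (1-q)(3) ⇒ q = 3/8
P2 indiff ⇒ p·1+(1-p)·6 = p·5+(1-p)·4 ⇒ p(-4) = (1-p)(-2) ⇒ p = 1/3

(p,q) = (1/3, 3/8)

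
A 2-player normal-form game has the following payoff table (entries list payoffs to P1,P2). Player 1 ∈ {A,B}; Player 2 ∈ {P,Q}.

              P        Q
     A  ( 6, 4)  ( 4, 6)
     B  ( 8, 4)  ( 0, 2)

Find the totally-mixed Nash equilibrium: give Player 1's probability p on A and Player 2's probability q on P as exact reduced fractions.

p=1/2, q=2/3

P1 indiff ⇒ q·6+(1-q)·4 = q·8+(1-q)·0 ⇒ q(-2) = (1-q)(-4) ⇒ q = 2/3
P2 indiff ⇒ p·4+(1-p)·4 = p·6+(1-p)·2 ⇒ p(-2) = (1-p)(-2) ⇒ p = 1/2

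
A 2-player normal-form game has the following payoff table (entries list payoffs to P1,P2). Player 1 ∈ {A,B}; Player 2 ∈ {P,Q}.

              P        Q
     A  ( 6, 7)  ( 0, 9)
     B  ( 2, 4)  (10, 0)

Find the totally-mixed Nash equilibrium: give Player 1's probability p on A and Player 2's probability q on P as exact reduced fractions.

P1 indiff ⇒ q·6+(1-q)·0 = q·2+(1-q)·10 ⇒ q(4) = (1-q)(10) ⇒ q = 5/7
P2 indiff ⇒ p·7+(1-p)·4 = p·9+(1-p)·0 ⇒ p(-2) = (1-p)(-4) ⇒ p = 2/3

p=2/3, q=5/7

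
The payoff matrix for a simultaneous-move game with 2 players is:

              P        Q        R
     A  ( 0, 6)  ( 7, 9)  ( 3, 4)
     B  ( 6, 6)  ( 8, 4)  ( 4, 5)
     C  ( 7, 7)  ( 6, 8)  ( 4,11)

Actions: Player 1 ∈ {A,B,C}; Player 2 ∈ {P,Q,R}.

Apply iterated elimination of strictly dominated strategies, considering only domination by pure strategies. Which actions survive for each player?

P1 drop A (B beats it: P:6>0 Q:8>7 R:4>3)
P2 drop Q (R beats it: B:5>4 C:11>8)
P1→{B,C} P2→{P,R}

IESDS → P1:{B,C} P2:{P,R}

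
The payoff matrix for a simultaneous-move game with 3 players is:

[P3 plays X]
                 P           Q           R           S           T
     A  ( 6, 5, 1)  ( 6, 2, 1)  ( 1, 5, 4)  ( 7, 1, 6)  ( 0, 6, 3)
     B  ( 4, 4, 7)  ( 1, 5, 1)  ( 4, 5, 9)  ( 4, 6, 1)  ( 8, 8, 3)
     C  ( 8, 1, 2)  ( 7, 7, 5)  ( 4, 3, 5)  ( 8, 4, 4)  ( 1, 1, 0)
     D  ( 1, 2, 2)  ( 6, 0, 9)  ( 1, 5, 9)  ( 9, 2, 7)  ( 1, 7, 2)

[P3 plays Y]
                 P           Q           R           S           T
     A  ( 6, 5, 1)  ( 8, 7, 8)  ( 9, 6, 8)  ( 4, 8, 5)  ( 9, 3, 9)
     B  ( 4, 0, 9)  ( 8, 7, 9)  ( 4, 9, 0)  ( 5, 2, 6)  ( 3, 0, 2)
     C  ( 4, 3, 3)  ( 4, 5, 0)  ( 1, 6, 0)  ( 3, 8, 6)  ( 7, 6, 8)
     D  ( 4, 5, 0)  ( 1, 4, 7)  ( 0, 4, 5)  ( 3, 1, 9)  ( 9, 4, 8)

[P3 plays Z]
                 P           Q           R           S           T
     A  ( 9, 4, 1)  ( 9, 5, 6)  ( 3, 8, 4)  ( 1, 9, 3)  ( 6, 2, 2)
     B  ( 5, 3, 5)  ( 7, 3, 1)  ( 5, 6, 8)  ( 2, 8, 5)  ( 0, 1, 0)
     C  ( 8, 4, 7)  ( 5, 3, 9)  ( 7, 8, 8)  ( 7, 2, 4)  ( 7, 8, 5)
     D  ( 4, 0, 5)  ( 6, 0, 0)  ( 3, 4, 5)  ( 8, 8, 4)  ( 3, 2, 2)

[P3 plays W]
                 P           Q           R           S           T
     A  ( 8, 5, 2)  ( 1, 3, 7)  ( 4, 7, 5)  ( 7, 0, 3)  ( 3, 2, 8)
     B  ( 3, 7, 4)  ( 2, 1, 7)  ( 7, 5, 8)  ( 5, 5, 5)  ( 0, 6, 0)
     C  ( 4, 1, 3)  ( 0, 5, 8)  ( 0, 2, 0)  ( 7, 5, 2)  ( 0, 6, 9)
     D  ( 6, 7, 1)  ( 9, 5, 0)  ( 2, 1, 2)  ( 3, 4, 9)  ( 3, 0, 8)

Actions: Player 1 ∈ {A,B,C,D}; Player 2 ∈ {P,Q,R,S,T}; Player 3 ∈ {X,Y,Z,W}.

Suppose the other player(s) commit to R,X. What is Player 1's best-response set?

u_1(A vs R,X) = 1
u_1(B vs R,X) = 4
u_1(C vs R,X) = 4
u_1(D vs R,X) = 1
max payoff 4 at {B,C}

BR_1 = {B,C}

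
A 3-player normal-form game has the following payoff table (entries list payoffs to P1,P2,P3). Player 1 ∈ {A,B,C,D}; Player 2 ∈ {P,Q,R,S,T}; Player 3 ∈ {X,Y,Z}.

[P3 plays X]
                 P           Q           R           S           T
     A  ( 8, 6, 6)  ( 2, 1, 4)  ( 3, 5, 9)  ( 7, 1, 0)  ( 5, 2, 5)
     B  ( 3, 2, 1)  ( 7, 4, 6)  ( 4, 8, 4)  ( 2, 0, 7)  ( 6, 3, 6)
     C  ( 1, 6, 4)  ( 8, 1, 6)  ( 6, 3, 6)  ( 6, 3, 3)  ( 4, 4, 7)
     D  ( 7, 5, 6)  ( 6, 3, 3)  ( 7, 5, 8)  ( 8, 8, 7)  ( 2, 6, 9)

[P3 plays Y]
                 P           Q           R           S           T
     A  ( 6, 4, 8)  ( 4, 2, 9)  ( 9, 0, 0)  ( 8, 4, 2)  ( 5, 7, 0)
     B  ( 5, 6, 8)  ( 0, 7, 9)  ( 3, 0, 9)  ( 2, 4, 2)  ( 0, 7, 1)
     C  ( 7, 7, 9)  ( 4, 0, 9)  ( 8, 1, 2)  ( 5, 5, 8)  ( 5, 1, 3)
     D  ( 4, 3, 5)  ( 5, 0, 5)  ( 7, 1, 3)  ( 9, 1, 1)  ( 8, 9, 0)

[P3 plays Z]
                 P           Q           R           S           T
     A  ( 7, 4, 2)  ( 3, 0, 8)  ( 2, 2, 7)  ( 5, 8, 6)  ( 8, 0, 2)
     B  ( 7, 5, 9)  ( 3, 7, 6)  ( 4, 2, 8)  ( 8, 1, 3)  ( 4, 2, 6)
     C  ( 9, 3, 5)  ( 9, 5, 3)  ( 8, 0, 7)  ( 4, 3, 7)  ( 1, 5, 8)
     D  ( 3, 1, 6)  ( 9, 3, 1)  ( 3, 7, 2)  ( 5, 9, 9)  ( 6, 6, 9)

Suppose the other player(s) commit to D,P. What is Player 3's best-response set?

BR_3 = {X,Z}

u_3(X vs D,P) = 6
u_3(Y vs D,P) = 5
u_3(Z vs D,P) = 6
max payoff 6 at {X,Z}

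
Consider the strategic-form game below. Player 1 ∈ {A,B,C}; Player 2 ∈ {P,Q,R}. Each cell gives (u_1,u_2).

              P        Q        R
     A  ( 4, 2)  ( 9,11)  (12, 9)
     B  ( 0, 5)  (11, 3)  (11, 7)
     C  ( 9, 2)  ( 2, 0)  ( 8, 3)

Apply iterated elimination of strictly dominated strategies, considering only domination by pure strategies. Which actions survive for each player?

P2 drop P (R beats it: A:9>2 B:7>5 C:3>2)
P1 drop C (A beats it: Q:9>2 R:12>8)
P1→{A,B} P2→{Q,R}

Remaining: P1:{A,B} P2:{Q,R}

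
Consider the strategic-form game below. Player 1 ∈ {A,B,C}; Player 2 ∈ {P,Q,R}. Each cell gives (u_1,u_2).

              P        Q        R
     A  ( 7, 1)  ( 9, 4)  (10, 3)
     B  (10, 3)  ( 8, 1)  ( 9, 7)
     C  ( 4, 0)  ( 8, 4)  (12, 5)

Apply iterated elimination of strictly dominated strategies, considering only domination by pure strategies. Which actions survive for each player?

P2 drop P (R beats it: A:3>1 B:7>3 C:5>0)
P1 drop B (A beats it: Q:9>8 R:10>9)
P1→{A,C} P2→{Q,R}

Survivors P1:{A,C} P2:{Q,R}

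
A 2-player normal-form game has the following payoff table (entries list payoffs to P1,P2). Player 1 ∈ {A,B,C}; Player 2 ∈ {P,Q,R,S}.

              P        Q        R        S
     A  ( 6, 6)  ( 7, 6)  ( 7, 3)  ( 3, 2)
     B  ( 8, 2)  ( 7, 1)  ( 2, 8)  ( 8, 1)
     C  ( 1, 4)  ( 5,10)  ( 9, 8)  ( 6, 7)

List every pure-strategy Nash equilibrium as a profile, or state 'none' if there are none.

(A,P): not NE [P1→B gives 8>6]
(A,Q): NE
(A,R): not NE [P1→C gives 9>7; P2→Q gives 6>3]
(A,S): not NE [P1→B gives 8>3; P2→Q gives 6>2]
(B,P): not NE [P2→R gives 8>2]
(B,Q): not NE [P2→R gives 8>1]
(B,R): not NE [P1→C gives 9>2]
(B,S): not NE [P2→R gives 8>1]
(C,P): not NE [P1→B gives 8>1; P2→Q gives 10>4]
(C,Q): not NE [P1→B gives 7>5]
(C,R): not NE [P2→Q gives 10>8]
(C,S): not NE [P1→B gives 8>6; P2→Q gives 10>7]

Nash profiles: (A,Q)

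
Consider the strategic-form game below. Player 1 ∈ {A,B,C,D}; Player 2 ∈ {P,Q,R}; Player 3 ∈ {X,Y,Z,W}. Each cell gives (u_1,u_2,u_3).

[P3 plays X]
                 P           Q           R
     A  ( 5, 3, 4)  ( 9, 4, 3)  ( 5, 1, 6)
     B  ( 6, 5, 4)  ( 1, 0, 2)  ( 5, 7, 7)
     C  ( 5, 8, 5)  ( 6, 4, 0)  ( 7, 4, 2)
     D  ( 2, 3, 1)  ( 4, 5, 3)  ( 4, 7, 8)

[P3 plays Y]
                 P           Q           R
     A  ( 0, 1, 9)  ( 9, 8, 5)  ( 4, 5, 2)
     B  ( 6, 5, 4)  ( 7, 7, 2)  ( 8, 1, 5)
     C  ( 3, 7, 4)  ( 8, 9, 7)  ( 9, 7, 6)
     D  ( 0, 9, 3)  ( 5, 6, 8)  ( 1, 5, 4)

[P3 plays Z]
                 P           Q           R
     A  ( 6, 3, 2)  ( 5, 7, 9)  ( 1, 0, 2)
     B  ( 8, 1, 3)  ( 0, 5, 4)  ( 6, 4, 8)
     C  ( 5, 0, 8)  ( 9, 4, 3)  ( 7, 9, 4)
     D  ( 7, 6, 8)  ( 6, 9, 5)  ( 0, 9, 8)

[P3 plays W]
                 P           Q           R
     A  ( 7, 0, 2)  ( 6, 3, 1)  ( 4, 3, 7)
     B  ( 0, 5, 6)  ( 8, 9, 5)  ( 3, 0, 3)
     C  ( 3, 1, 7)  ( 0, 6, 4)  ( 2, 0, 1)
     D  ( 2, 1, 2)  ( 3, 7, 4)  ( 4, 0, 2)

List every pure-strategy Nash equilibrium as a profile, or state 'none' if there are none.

(A,P,X): not NE [P1→B gives 6>5; P2→Q gives 4>3; P3→Y gives 9>4]
(A,P,Y): not NE [P1→B gives 6>0; P2→Q gives 8>1]
(A,P,Z): not NE [P1→B gives 8>6; P2→Q gives 7>3; P3→Y gives 9>2]
(A,P,W): not NE [P2→R gives 3>0; P3→Y gives 9>2]
(A,Q,X): not NE [P3→Z gives 9>3]
(A,Q,Y): not NE [P3→Z gives 9>5]
(A,Q,Z): not NE [P1→C gives 9>5]
(A,Q,W): not NE [P1→B gives 8>6; P3→Z gives 9>1]
(A,R,X): not NE [P1→C gives 7>5; P2→Q gives 4>1; P3→W gives 7>6]
(A,R,Y): not NE [P1→C gives 9>4; P2→Q gives 8>5; P3→W gives 7>2]
(A,R,Z): not NE [P1→C gives 7>1; P2→Q gives 7>0; P3→W gives 7>2]
(A,R,W): NE
(B,P,X): not NE [P2→R gives 7>5; P3→W gives 6>4]
(B,P,Y): not NE [P2→Q gives 7>5; P3→W gives 6>4]
(B,P,Z): not NE [P2→Q gives 5>1; P3→W gives 6>3]
(B,P,W): not NE [P1→A gives 7>0; P2→Q gives 9>5]
(B,Q,X): not NE [P1→A gives 9>1; P2→R gives 7>0; P3→W gives 5>2]
(B,Q,Y): not NE [P1→A gives 9>7; P3→W gives 5>2]
(B,Q,Z): not NE [P1→C gives 9>0; P3→W gives 5>4]
(B,Q,W): NE
(B,R,X): not NE [P1→C gives 7>5; P3→Z gives 8>7]
(B,R,Y): not NE [P1→C gives 9>8; P2→Q gives 7>1; P3→Z gives 8>5]
(B,R,Z): not NE [P1→C gives 7>6; P2→Q gives 5>4]
(B,R,W): not NE [P1→D gives 4>3; P2→Q gives 9>0; P3→Z gives 8>3]
(C,P,X): not NE [P1→B gives 6>5; P3→Z gives 8>5]
(C,P,Y): not NE [P1→B gives 6>3; P2→Q gives 9>7; P3→Z gives 8>4]
(C,P,Z): not NE [P1→B gives 8>5; P2→R gives 9>0]
(C,P,W): not NE [P1→A gives 7>3; P2→Q gives 6>1; P3→Z gives 8>7]
(C,Q,X): not NE [P1→A gives 9>6; P2→P gives 8>4; P3→Y gives 7>0]
(C,Q,Y): not NE [P1→A gives 9>8]
(C,Q,Z): not NE [P2→R gives 9>4; P3→Y gives 7>3]
(C,Q,W): not NE [P1→B gives 8>0; P3→Y gives 7>4]
(C,R,X): not NE [P2→P gives 8>4; P3→Y gives 6>2]
(C,R,Y): not NE [P2→Q gives 9>7]
(C,R,Z): not NE [P3→Y gives 6>4]
(C,R,W): not NE [P1→D gives 4>2; P2→Q gives 6>0; P3→Y gives 6>1]
(D,P,X): not NE [P1→B gives 6>2; P2→R gives 7>3; P3→Z gives 8>1]
(D,P,Y): not NE [P1→B gives 6>0; P3→Z gives 8>3]
(D,P,Z): not NE [P1→B gives 8>7; P2→R gives 9>6]
(D,P,W): not NE [P1→A gives 7>2; P2→Q gives 7>1; P3→Z gives 8>2]
(D,Q,X): not NE [P1→A gives 9>4; P2→R gives 7>5; P3→Y gives 8>3]
(D,Q,Y): not NE [P1→A gives 9>5; P2→P gives 9>6]
(D,Q,Z): not NE [P1→C gives 9>6; P3→Y gives 8>5]
(D,Q,W): not NE [P1→B gives 8>3; P3→Y gives 8>4]
(D,R,X): not NE [P1→C gives 7>4]
(D,R,Y): not NE [P1→C gives 9>1; P2→P gives 9>5; P3→Z gives 8>4]
(D,R,Z): not NE [P1→C gives 7>0]
(D,R,W): not NE [P2→Q gives 7>0; P3→Z gives 8>2]

PSNE = {(A,R,W), (B,Q,W)}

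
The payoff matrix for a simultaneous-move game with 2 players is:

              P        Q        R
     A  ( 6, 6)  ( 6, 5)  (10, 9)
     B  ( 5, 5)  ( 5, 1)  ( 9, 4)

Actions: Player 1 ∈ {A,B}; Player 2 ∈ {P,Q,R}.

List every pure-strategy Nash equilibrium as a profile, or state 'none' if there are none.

(A,P): not NE [P2→R gives 9>6]
(A,Q): not NE [P2→R gives 9>5]
(A,R): NE
(B,P): not NE [P1→A gives 6>5]
(B,Q): not NE [P1→A gives 6>5; P2→P gives 5>1]
(B,R): not NE [P1→A gives 10>9; P2→P gives 5>4]

Nash profiles: (A,R)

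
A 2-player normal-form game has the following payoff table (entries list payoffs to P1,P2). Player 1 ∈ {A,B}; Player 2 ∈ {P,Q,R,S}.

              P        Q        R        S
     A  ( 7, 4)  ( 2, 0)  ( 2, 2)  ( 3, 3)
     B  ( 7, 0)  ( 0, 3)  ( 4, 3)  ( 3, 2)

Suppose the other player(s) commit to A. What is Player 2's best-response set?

u_2(P vs A) = 4
u_2(Q vs A) = 0
u_2(R vs A) = 2
u_2(S vs A) = 3
max payoff 4 at {P}

P2 best: {P}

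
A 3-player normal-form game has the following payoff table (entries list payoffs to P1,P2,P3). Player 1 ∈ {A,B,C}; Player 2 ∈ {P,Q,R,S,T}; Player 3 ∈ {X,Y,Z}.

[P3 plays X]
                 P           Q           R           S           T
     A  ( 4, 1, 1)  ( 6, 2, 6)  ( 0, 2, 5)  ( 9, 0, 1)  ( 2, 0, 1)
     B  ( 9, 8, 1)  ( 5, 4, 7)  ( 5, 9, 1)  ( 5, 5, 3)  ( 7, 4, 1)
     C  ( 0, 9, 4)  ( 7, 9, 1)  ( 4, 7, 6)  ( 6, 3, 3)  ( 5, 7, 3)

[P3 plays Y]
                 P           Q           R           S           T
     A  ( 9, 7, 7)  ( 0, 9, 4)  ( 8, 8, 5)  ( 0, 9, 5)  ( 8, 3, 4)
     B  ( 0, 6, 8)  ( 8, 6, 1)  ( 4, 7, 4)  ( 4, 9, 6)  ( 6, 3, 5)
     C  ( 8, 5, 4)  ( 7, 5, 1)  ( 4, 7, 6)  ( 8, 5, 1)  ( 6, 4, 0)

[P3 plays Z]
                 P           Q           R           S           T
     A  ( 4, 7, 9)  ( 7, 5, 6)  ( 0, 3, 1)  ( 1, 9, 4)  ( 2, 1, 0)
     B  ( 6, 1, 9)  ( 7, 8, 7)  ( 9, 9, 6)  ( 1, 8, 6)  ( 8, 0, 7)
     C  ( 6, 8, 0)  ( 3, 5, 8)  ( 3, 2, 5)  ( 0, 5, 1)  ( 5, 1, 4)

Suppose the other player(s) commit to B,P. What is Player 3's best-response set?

u_3(X vs B,P) = 1
u_3(Y vs B,P) = 8
u_3(Z vs B,P) = 9
max payoff 9 at {Z}

P3 best: {Z}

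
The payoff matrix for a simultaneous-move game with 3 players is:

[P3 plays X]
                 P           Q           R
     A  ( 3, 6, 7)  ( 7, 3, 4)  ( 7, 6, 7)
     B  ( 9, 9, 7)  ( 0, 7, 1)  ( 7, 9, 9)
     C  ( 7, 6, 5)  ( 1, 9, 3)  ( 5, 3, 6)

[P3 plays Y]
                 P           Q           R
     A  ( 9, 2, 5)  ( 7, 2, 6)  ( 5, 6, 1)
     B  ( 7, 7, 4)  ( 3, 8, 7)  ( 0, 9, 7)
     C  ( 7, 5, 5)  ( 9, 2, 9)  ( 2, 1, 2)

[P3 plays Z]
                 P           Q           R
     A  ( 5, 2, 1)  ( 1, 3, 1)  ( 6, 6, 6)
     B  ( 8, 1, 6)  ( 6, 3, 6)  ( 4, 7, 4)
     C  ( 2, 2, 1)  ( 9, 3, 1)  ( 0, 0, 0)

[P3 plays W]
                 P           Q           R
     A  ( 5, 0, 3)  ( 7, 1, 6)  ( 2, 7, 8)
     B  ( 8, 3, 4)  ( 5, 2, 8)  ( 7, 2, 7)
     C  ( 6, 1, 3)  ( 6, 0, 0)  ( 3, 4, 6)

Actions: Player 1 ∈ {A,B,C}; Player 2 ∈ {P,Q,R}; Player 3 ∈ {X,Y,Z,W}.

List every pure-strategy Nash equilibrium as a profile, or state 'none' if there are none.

NE set: (B,P,X), (B,R,X)

(A,P,X): not NE [P1→B gives 9>3]
(A,P,Y): not NE [P2→R gives 6>2; P3→X gives 7>5]
(A,P,Z): not NE [P1→B gives 8>5; P2→R gives 6>2; P3→X gives 7>1]
(A,P,W): not NE [P1→B gives 8>5; P2→R gives 7>0; P3→X gives 7>3]
(A,Q,X): not NE [P2→R gives 6>3; P3→W gives 6>4]
(A,Q,Y): not NE [P1→C gives 9>7; P2→R gives 6>2]
(A,Q,Z): not NE [P1→C gives 9>1; P2→R gives 6>3; P3→W gives 6>1]
(A,Q,W): not NE [P2→R gives 7>1]
(A,R,X): not NE [P3→W gives 8>7]
(A,R,Y): not NE [P3→W gives 8>1]
(A,R,Z): not NE [P3→W gives 8>6]
(A,R,W): not NE [P1→B gives 7>2]
(B,P,X): NE
(B,P,Y): not NE [P1→A gives 9>7; P2→R gives 9>7; P3→X gives 7>4]
(B,P,Z): not NE [P2→R gives 7>1; P3→X gives 7>6]
(B,P,W): not NE [P3→X gives 7>4]
(B,Q,X): not NE [P1→A gives 7>0; P2→R gives 9>7; P3→W gives 8>1]
(B,Q,Y): not NE [P1→C gives 9>3; P2→R gives 9>8; P3→W gives 8>7]
(B,Q,Z): not NE [P1→C gives 9>6; P2→R gives 7>3; P3→W gives 8>6]
(B,Q,W): not NE [P1→A gives 7>5; P2→P gives 3>2]
(B,R,X): NE
(B,R,Y): not NE [P1→A gives 5>0; P3→X gives 9>7]
(B,R,Z): not NE [P1→A gives 6>4; P3→X gives 9>4]
(B,R,W): not NE [P2→P gives 3>2; P3→X gives 9>7]
(C,P,X): not NE [P1→B gives 9>7; P2→Q gives 9>6]
(C,P,Y): not NE [P1→A gives 9>7]
(C,P,Z): not NE [P1→B gives 8>2; P2→Q gives 3>2; P3→Y gives 5>1]
(C,P,W): not NE [P1→B gives 8>6; P2→R gives 4>1; P3→Y gives 5>3]
(C,Q,X): not NE [P1→A gives 7>1; P3→Y gives 9>3]
(C,Q,Y): not NE [P2→P gives 5>2]
(C,Q,Z): not NE [P3→Y gives 9>1]
(C,Q,W): not NE [P1→A gives 7>6; P2→R gives 4>0; P3→Y gives 9>0]
(C,R,X): not NE [P1→B gives 7>5; P2→Q gives 9>3]
(C,R,Y): not NE [P1→A gives 5>2; P2→P gives 5>1; P3→W gives 6>2]
(C,R,Z): not NE [P1→A gives 6>0; P2→Q gives 3>0; P3→W gives 6>0]
(C,R,W): not NE [P1→B gives 7>3]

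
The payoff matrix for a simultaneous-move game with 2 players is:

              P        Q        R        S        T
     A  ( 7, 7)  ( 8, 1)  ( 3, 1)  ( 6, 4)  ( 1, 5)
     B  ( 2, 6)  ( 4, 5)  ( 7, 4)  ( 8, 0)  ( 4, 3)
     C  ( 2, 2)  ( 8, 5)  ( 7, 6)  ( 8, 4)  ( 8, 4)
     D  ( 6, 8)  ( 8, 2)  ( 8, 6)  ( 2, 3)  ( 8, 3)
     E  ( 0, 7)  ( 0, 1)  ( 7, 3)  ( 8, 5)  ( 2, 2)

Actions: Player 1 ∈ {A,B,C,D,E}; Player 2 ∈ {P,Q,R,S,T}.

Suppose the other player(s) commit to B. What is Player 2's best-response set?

argmax u_2 = {P}

u_2(P vs B) = 6
u_2(Q vs B) = 5
u_2(R vs B) = 4
u_2(S vs B) = 0
u_2(T vs B) = 3
max payoff 6 at {P}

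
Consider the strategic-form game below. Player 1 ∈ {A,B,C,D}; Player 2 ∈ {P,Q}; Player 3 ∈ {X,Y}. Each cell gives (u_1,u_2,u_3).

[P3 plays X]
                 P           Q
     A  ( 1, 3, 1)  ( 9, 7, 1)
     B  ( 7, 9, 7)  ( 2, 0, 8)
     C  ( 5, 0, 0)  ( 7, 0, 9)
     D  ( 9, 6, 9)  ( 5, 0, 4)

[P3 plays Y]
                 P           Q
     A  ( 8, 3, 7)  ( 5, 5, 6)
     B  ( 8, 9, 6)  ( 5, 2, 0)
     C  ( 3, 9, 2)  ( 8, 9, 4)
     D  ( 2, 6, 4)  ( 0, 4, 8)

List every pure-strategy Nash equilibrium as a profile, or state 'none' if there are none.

PSNE = {(D,P,X)}

(A,P,X): not NE [P1→D gives 9>1; P2→Q gives 7>3; P3→Y gives 7>1]
(A,P,Y): not NE [P2→Q gives 5>3]
(A,Q,X): not NE [P3→Y gives 6>1]
(A,Q,Y): not NE [P1→C gives 8>5]
(B,P,X): not NE [P1→D gives 9>7]
(B,P,Y): not NE [P3→X gives 7>6]
(B,Q,X): not NE [P1→A gives 9>2; P2→P gives 9>0]
(B,Q,Y): not NE [P1→C gives 8>5; P2→P gives 9>2; P3→X gives 8>0]
(C,P,X): not NE [P1→D gives 9>5; P3→Y gives 2>0]
(C,P,Y): not NE [P1→B gives 8>3]
(C,Q,X): not NE [P1→A gives 9>7]
(C,Q,Y): not NE [P3→X gives 9>4]
(D,P,X): NE
(D,P,Y): not NE [P1→B gives 8>2; P3→X gives 9>4]
(D,Q,X): not NE [P1→A gives 9>5; P2→P gives 6>0; P3→Y gives 8>4]
(D,Q,Y): not NE [P1→C gives 8>0; P2→P gives 6>4]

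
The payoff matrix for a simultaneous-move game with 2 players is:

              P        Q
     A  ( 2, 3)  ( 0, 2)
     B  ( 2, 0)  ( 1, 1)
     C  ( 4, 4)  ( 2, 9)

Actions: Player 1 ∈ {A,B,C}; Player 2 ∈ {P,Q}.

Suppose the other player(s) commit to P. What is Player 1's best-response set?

u_1(A vs P) = 2
u_1(B vs P) = 2
u_1(C vs P) = 4
max payoff 4 at {C}

P1 best: {C}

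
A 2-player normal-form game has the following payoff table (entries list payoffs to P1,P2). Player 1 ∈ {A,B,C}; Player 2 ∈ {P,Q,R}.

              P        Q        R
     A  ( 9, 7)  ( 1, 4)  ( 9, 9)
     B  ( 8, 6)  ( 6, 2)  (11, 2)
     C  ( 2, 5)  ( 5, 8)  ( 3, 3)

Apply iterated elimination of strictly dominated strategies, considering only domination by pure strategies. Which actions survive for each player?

IESDS → P1:{A,B} P2:{P,R}

P1 drop C (B beats it: P:8>2 Q:6>5 R:11>3)
P2 drop Q (P beats it: A:7>4 B:6>2)
P1→{A,B} P2→{P,R}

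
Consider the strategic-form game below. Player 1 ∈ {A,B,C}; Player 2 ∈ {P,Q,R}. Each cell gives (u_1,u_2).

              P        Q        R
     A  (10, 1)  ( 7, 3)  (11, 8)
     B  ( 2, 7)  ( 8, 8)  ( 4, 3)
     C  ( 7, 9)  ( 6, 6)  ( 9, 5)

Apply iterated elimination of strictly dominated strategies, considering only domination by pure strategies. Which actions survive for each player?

Remaining: P1:{A,B} P2:{Q,R}

P1 drop C (A beats it: P:10>7 Q:7>6 R:11>9)
P2 drop P (Q beats it: A:3>1 B:8>7)
P1→{A,B} P2→{Q,R}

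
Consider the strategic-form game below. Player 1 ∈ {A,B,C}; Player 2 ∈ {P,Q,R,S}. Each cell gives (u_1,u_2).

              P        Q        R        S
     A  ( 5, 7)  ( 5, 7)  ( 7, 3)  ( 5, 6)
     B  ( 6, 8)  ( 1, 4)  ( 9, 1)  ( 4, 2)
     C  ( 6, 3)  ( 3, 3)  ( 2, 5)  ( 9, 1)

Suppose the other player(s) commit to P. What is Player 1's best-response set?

argmax u_1 = {B,C}

u_1(A vs P) = 5
u_1(B vs P) = 6
u_1(C vs P) = 6
max payoff 6 at {B,C}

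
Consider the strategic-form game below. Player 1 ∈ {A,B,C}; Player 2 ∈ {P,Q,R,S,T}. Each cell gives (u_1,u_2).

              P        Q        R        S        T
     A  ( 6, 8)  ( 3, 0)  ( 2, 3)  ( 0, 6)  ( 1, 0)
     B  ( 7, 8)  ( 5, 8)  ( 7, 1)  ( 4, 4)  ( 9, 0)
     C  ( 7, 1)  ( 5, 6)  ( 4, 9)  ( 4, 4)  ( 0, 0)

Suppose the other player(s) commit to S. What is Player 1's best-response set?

u_1(A vs S) = 0
u_1(B vs S) = 4
u_1(C vs S) = 4
max payoff 4 at {B,C}

argmax u_1 = {B,C}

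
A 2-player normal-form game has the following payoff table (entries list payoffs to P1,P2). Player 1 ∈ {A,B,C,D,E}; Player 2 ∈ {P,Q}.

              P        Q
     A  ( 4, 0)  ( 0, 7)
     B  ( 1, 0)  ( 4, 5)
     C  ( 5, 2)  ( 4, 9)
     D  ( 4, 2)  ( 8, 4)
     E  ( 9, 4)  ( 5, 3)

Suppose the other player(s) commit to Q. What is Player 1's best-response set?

u_1(A vs Q) = 0
u_1(B vs Q) = 4
u_1(C vs Q) = 4
u_1(D vs Q) = 8
u_1(E vs Q) = 5
max payoff 8 at {D}

argmax u_1 = {D}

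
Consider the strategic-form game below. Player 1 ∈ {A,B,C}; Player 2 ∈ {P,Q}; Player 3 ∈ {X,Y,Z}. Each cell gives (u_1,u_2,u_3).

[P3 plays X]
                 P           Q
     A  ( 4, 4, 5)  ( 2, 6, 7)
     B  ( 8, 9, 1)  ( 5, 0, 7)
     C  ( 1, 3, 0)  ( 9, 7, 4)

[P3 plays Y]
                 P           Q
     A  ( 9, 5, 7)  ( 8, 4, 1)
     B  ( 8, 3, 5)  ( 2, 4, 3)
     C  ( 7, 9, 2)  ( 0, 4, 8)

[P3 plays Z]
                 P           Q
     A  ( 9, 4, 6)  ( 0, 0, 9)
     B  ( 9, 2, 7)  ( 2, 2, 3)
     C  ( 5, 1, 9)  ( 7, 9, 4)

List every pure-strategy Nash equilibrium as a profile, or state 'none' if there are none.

(A,P,X): not NE [P1→B gives 8>4; P2→Q gives 6>4; P3→Y gives 7>5]
(A,P,Y): NE
(A,P,Z): not NE [P3→Y gives 7>6]
(A,Q,X): not NE [P1→C gives 9>2; P3→Z gives 9>7]
(A,Q,Y): not NE [P2→P gives 5>4; P3→Z gives 9>1]
(A,Q,Z): not NE [P1→C gives 7>0; P2→P gives 4>0]
(B,P,X): not NE [P3→Z gives 7>1]
(B,P,Y): not NE [P1→A gives 9>8; P2→Q gives 4>3; P3→Z gives 7>5]
(B,P,Z): NE
(B,Q,X): not NE [P1→C gives 9>5; P2→P gives 9>0]
(B,Q,Y): not NE [P1→A gives 8>2; P3→X gives 7>3]
(B,Q,Z): not NE [P1→C gives 7>2; P3→X gives 7>3]
(C,P,X): not NE [P1→B gives 8>1; P2→Q gives 7>3; P3→Z gives 9>0]
(C,P,Y): not NE [P1→A gives 9>7; P3→Z gives 9>2]
(C,P,Z): not NE [P1→B gives 9>5; P2→Q gives 9>1]
(C,Q,X): not NE [P3→Y gives 8>4]
(C,Q,Y): not NE [P1→A gives 8>0; P2→P gives 9>4]
(C,Q,Z): not NE [P3→Y gives 8>4]

PSNE = {(A,P,Y), (B,P,Z)}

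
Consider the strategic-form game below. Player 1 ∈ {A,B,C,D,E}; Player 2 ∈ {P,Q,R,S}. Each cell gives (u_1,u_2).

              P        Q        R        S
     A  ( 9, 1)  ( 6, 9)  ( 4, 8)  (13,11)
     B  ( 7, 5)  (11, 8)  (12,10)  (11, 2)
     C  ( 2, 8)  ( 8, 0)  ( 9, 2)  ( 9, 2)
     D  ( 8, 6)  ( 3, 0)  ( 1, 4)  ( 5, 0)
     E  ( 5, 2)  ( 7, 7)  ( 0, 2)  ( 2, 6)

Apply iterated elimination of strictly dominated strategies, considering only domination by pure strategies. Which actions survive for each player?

IESDS → P1:{A,B} P2:{Q,R,S}

P1 drop C (B beats it: P:7>2 Q:11>8 R:12>9 S:11>9)
P1 drop D (A beats it: P:9>8 Q:6>3 R:4>1 S:13>5)
P1 drop E (B beats it: P:7>5 Q:11>7 R:12>0 S:11>2)
P2 drop P (Q beats it: A:9>1 B:8>5)
P1→{A,B} P2→{Q,R,S}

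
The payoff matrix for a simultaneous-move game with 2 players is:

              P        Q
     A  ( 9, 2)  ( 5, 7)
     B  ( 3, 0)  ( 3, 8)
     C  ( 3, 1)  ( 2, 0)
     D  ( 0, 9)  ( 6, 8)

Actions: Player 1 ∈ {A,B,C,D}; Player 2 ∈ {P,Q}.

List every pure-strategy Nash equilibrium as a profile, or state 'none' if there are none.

(A,P): not NE [P2→Q gives 7>2]
(A,Q): not NE [P1→D gives 6>5]
(B,P): not NE [P1→A gives 9>3; P2→Q gives 8>0]
(B,Q): not NE [P1→D gives 6>3]
(C,P): not NE [P1→A gives 9>3]
(C,Q): not NE [P1→D gives 6>2; P2→P gives 1>0]
(D,P): not NE [P1→A gives 9>0]
(D,Q): not NE [P2→P gives 9>8]

PSNE: ∅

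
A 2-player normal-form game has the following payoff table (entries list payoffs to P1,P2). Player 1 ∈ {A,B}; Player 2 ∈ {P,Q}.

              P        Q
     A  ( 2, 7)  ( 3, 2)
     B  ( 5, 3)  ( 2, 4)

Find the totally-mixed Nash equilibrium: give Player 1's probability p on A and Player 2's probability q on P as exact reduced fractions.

p=1/6, q=1/4

P1 indiff ⇒ q·2+(1-q)·3 = q·5+(1-q)·2 ⇒ q(-3) = (1-q)(-1) ⇒ q = 1/4
P2 indiff ⇒ p·7+(1-p)·3 = p·2+(1-p)·4 ⇒ p(5) = (1-p)(1) ⇒ p = 1/6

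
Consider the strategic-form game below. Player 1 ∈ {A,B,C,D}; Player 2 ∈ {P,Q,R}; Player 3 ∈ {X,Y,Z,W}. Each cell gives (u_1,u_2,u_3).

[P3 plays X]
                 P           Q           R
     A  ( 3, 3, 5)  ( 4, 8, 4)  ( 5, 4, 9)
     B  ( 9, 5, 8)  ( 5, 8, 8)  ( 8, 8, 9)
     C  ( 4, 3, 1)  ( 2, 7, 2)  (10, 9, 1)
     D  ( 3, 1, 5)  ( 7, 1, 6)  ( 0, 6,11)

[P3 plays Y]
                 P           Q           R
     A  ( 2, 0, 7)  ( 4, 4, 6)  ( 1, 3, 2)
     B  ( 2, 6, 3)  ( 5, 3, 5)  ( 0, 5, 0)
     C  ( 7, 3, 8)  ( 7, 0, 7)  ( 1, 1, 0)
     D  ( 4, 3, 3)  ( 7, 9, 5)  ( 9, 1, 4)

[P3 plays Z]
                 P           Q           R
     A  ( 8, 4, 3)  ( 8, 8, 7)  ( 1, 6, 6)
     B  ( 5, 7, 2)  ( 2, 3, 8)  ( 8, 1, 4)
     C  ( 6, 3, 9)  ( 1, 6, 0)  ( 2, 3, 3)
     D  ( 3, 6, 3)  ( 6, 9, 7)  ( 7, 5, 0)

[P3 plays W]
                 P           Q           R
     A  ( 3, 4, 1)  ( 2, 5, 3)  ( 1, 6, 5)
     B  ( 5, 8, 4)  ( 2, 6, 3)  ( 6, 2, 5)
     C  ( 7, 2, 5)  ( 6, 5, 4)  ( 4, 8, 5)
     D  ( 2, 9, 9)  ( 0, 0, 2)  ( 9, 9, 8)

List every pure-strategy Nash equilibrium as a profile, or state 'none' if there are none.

(A,P,X): not NE [P1→B gives 9>3; P2→Q gives 8>3; P3→Y gives 7>5]
(A,P,Y): not NE [P1→C gives 7>2; P2→Q gives 4>0]
(A,P,Z): not NE [P2→Q gives 8>4; P3→Y gives 7>3]
(A,P,W): not NE [P1→C gives 7>3; P2→R gives 6>4; P3→Y gives 7>1]
(A,Q,X): not NE [P1→D gives 7>4; P3→Z gives 7>4]
(A,Q,Y): not NE [P1→D gives 7>4; P3→Z gives 7>6]
(A,Q,Z): NE
(A,Q,W): not NE [P1→C gives 6>2; P2→R gives 6>5; P3→Z gives 7>3]
(A,R,X): not NE [P1→C gives 10>5; P2→Q gives 8>4]
(A,R,Y): not NE [P1→D gives 9>1; P2→Q gives 4>3; P3→X gives 9>2]
(A,R,Z): not NE [P1→B gives 8>1; P2→Q gives 8>6; P3→X gives 9>6]
(A,R,W): not NE [P1→D gives 9>1; P3→X gives 9>5]
(B,P,X): not NE [P2→R gives 8>5]
(B,P,Y): not NE [P1→C gives 7>2; P3→X gives 8>3]
(B,P,Z): not NE [P1→A gives 8>5; P3→X gives 8>2]
(B,P,W): not NE [P1→C gives 7>5; P3→X gives 8>4]
(B,Q,X): not NE [P1→D gives 7>5]
(B,Q,Y): not NE [P1→D gives 7>5; P2→P gives 6>3; P3→Z gives 8>5]
(B,Q,Z): not NE [P1→A gives 8>2; P2→P gives 7>3]
(B,Q,W): not NE [P1→C gives 6>2; P2→P gives 8>6; P3→Z gives 8>3]
(B,R,X): not NE [P1→C gives 10>8]
(B,R,Y): not NE [P1→D gives 9>0; P2→P gives 6>5; P3→X gives 9>0]
(B,R,Z): not NE [P2→P gives 7>1; P3→X gives 9>4]
(B,R,W): not NE [P1→D gives 9>6; P2→P gives 8>2; P3→X gives 9>5]
(C,P,X): not NE [P1→B gives 9>4; P2→R gives 9>3; P3→Z gives 9>1]
(C,P,Y): not NE [P3→Z gives 9>8]
(C,P,Z): not NE [P1→A gives 8>6; P2→Q gives 6>3]
(C,P,W): not NE [P2→R gives 8>2; P3→Z gives 9>5]
(C,Q,X): not NE [P1→D gives 7>2; P2→R gives 9>7; P3→Y gives 7>2]
(C,Q,Y): not NE [P2→P gives 3>0]
(C,Q,Z): not NE [P1→A gives 8>1; P3→Y gives 7>0]
(C,Q,W): not NE [P2→R gives 8>5; P3→Y gives 7>4]
(C,R,X): not NE [P3→W gives 5>1]
(C,R,Y): not NE [P1→D gives 9>1; P2→P gives 3>1; P3→W gives 5>0]
(C,R,Z): not NE [P1→B gives 8>2; P2→Q gives 6>3; P3→W gives 5>3]
(C,R,W): not NE [P1→D gives 9>4]
(D,P,X): not NE [P1→B gives 9>3; P2→R gives 6>1; P3→W gives 9>5]
(D,P,Y): not NE [P1→C gives 7>4; P2→Q gives 9>3; P3→W gives 9>3]
(D,P,Z): not NE [P1→A gives 8>3; P2→Q gives 9>6; P3→W gives 9>3]
(D,P,W): not NE [P1→C gives 7>2]
(D,Q,X): not NE [P2→R gives 6>1; P3→Z gives 7>6]
(D,Q,Y): not NE [P3→Z gives 7>5]
(D,Q,Z): not NE [P1→A gives 8>6]
(D,Q,W): not NE [P1→C gives 6>0; P2→R gives 9>0; P3→Z gives 7>2]
(D,R,X): not NE [P1→C gives 10>0]
(D,R,Y): not NE [P2→Q gives 9>1; P3→X gives 11>4]
(D,R,Z): not NE [P1→B gives 8>7; P2→Q gives 9>5; P3→X gives 11>0]
(D,R,W): not NE [P3→X gives 11>8]

PSNE = {(A,Q,Z)}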